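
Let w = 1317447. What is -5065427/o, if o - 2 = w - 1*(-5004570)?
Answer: -5065427/6322019 ≈ -0.80124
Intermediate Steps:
o = 6322019 (o = 2 + (1317447 - 1*(-5004570)) = 2 + (1317447 + 5004570) = 2 + 6322017 = 6322019)
-5065427/o = -5065427/6322019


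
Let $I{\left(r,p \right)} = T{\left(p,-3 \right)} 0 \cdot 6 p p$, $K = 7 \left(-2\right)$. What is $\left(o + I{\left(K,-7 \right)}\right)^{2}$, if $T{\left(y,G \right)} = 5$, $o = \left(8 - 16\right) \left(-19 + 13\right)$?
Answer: $2304$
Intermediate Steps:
$o = 48$ ($o = \left(-8\right) \left(-6\right) = 48$)
$K = -14$
$I{\left(r,p \right)} = 0$ ($I{\left(r,p \right)} = 5 \cdot 0 \cdot 6 p p = 5 \cdot 0 p p = 5 \cdot 0 p = 0 p = 0$)
$\left(o + I{\left(K,-7 \right)}\right)^{2} = \left(48 + 0\right)^{2} = 48^{2} = 2304$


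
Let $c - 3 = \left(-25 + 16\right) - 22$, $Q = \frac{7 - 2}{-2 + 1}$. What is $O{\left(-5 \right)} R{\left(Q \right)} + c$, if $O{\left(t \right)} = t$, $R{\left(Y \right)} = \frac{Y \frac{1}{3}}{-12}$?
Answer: $- \frac{1033}{36} \approx -28.694$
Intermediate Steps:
$Q = -5$ ($Q = \frac{5}{-1} = 5 \left(-1\right) = -5$)
$R{\left(Y \right)} = - \frac{Y}{36}$ ($R{\left(Y \right)} = Y \frac{1}{3} \left(- \frac{1}{12}\right) = \frac{Y}{3} \left(- \frac{1}{12}\right) = - \frac{Y}{36}$)
$c = -28$ ($c = 3 + \left(\left(-25 + 16\right) - 22\right) = 3 - 31 = -28$)
$O{\left(-5 \right)} R{\left(Q \right)} + c = - 5 \left(\left(- \frac{1}{36}\right) \left(-5\right)\right) - 28 = \left(-5\right) \frac{5}{36} - 28 = - \frac{25}{36} - 28 = - \frac{1033}{36}$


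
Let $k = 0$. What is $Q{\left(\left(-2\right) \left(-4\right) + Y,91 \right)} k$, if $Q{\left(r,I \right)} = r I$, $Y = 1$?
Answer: $0$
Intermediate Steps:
$Q{\left(r,I \right)} = I r$
$Q{\left(\left(-2\right) \left(-4\right) + Y,91 \right)} k = 91 \left(\left(-2\right) \left(-4\right) + 1\right) 0 = 91 \left(8 + 1\right) 0 = 91 \cdot 9 \cdot 0 = 819 \cdot 0 = 0$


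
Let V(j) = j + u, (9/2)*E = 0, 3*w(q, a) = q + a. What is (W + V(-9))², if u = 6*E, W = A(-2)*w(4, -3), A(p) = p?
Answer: 841/9 ≈ 93.444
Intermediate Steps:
w(q, a) = a/3 + q/3 (w(q, a) = (q + a)/3 = (a + q)/3 = a/3 + q/3)
E = 0 (E = (2/9)*0 = 0)
W = -⅔ (W = -2*((⅓)*(-3) + (⅓)*4) = -2*(-1 + 4/3) = -2*⅓ = -⅔ ≈ -0.66667)
u = 0 (u = 6*0 = 0)
V(j) = j (V(j) = j + 0 = j)
(W + V(-9))² = (-⅔ - 9)² = (-29/3)² = 841/9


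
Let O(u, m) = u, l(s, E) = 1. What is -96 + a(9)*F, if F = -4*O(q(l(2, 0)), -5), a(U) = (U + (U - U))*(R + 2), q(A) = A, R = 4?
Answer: -312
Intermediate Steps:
a(U) = 6*U (a(U) = (U + (U - U))*(4 + 2) = (U + 0)*6 = U*6 = 6*U)
F = -4 (F = -4*1 = -4)
-96 + a(9)*F = -96 + (6*9)*(-4) = -96 + 54*(-4) = -96 - 216 = -312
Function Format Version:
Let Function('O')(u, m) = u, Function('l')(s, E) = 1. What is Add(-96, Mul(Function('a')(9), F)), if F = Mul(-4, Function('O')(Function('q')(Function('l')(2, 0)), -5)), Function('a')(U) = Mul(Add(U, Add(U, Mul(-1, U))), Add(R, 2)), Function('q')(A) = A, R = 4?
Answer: -312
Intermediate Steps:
Function('a')(U) = Mul(6, U) (Function('a')(U) = Mul(Add(U, Add(U, Mul(-1, U))), Add(4, 2)) = Mul(Add(U, 0), 6) = Mul(U, 6) = Mul(6, U))
F = -4 (F = Mul(-4, 1) = -4)
Add(-96, Mul(Function('a')(9), F)) = Add(-96, Mul(Mul(6, 9), -4)) = Add(-96, Mul(54, -4)) = Add(-96, -216) = -312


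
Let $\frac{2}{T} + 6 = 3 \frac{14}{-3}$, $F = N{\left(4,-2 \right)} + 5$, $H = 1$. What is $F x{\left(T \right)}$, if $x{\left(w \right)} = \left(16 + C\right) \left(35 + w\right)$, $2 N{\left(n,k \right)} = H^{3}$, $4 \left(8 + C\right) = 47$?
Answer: $\frac{303281}{80} \approx 3791.0$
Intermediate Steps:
$C = \frac{15}{4}$ ($C = -8 + \frac{1}{4} \cdot 47 = -8 + \frac{47}{4} = \frac{15}{4} \approx 3.75$)
$N{\left(n,k \right)} = \frac{1}{2}$ ($N{\left(n,k \right)} = \frac{1^{3}}{2} = \frac{1}{2} \cdot 1 = \frac{1}{2}$)
$F = \frac{11}{2}$ ($F = \frac{1}{2} + 5 = \frac{11}{2} \approx 5.5$)
$T = - \frac{1}{10}$ ($T = \frac{2}{-6 + 3 \frac{14}{-3}} = \frac{2}{-6 + 3 \cdot 14 \left(- \frac{1}{3}\right)} = \frac{2}{-6 + 3 \left(- \frac{14}{3}\right)} = \frac{2}{-6 - 14} = \frac{2}{-20} = 2 \left(- \frac{1}{20}\right) = - \frac{1}{10} \approx -0.1$)
$x{\left(w \right)} = \frac{2765}{4} + \frac{79 w}{4}$ ($x{\left(w \right)} = \left(16 + \frac{15}{4}\right) \left(35 + w\right) = \frac{79 \left(35 + w\right)}{4} = \frac{2765}{4} + \frac{79 w}{4}$)
$F x{\left(T \right)} = \frac{11 \left(\frac{2765}{4} + \frac{79}{4} \left(- \frac{1}{10}\right)\right)}{2} = \frac{11 \left(\frac{2765}{4} - \frac{79}{40}\right)}{2} = \frac{11}{2} \cdot \frac{27571}{40} = \frac{303281}{80}$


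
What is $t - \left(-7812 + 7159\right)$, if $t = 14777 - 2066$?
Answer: $13364$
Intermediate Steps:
$t = 12711$
$t - \left(-7812 + 7159\right) = 12711 - \left(-7812 + 7159\right) = 12711 - -653 = 12711 + 653 = 13364$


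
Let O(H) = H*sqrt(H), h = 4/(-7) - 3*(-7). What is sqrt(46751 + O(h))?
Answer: sqrt(2290799 + 143*sqrt(1001))/7 ≈ 216.43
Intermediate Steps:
h = 143/7 (h = 4*(-1/7) + 21 = -4/7 + 21 = 143/7 ≈ 20.429)
O(H) = H**(3/2)
sqrt(46751 + O(h)) = sqrt(46751 + (143/7)**(3/2)) = sqrt(46751 + 143*sqrt(1001)/49)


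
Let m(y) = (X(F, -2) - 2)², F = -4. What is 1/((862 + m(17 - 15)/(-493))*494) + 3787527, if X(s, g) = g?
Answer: 795097741733593/209925300 ≈ 3.7875e+6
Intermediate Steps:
m(y) = 16 (m(y) = (-2 - 2)² = (-4)² = 16)
1/((862 + m(17 - 15)/(-493))*494) + 3787527 = 1/((862 + 16/(-493))*494) + 3787527 = 1/((862 + 16*(-1/493))*494) + 3787527 = 1/((862 - 16/493)*494) + 3787527 = 1/((424950/493)*494) + 3787527 = 1/(209925300/493) + 3787527 = 493/209925300 + 3787527 = 795097741733593/209925300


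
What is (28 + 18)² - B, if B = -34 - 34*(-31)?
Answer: 1096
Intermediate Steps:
B = 1020 (B = -34 + 1054 = 1020)
(28 + 18)² - B = (28 + 18)² - 1*1020 = 46² - 1020 = 2116 - 1020 = 1096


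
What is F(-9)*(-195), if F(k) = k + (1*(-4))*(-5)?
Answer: -2145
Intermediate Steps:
F(k) = 20 + k (F(k) = k - 4*(-5) = k + 20 = 20 + k)
F(-9)*(-195) = (20 - 9)*(-195) = 11*(-195) = -2145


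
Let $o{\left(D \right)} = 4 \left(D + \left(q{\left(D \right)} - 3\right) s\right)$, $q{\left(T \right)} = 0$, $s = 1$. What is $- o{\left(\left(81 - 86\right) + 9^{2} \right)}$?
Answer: $-292$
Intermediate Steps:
$o{\left(D \right)} = -12 + 4 D$ ($o{\left(D \right)} = 4 \left(D + \left(0 - 3\right) 1\right) = 4 \left(D - 3\right) = 4 \left(-3 + D\right) = -12 + 4 D$)
$- o{\left(\left(81 - 86\right) + 9^{2} \right)} = - (-12 + 4 \left(\left(81 - 86\right) + 9^{2}\right)) = - (-12 + 4 \left(-5 + 81\right)) = - (-12 + 4 \cdot 76) = - (-12 + 304) = \left(-1\right) 292 = -292$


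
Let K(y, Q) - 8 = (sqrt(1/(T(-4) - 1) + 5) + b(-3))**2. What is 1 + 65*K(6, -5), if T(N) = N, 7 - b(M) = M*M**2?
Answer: 75973 + 1768*sqrt(30) ≈ 85657.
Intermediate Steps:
b(M) = 7 - M**3 (b(M) = 7 - M*M**2 = 7 - M**3)
K(y, Q) = 8 + (34 + 2*sqrt(30)/5)**2 (K(y, Q) = 8 + (sqrt(1/(-4 - 1) + 5) + (7 - 1*(-3)**3))**2 = 8 + (sqrt(1/(-5) + 5) + (7 - 1*(-27)))**2 = 8 + (sqrt(-1/5 + 5) + (7 + 27))**2 = 8 + (sqrt(24/5) + 34)**2 = 8 + (2*sqrt(30)/5 + 34)**2 = 8 + (34 + 2*sqrt(30)/5)**2)
1 + 65*K(6, -5) = 1 + 65*(5844/5 + 136*sqrt(30)/5) = 1 + (75972 + 1768*sqrt(30)) = 75973 + 1768*sqrt(30)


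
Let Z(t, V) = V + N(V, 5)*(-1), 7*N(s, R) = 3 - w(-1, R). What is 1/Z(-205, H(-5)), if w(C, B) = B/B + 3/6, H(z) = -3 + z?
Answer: -14/115 ≈ -0.12174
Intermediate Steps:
w(C, B) = 3/2 (w(C, B) = 1 + 3*(⅙) = 1 + ½ = 3/2)
N(s, R) = 3/14 (N(s, R) = (3 - 1*3/2)/7 = (3 - 3/2)/7 = (⅐)*(3/2) = 3/14)
Z(t, V) = -3/14 + V (Z(t, V) = V + (3/14)*(-1) = V - 3/14 = -3/14 + V)
1/Z(-205, H(-5)) = 1/(-3/14 + (-3 - 5)) = 1/(-3/14 - 8) = 1/(-115/14) = -14/115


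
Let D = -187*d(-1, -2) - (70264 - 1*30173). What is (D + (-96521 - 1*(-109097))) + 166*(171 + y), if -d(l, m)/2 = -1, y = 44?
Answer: 7801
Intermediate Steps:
d(l, m) = 2 (d(l, m) = -2*(-1) = 2)
D = -40465 (D = -187*2 - (70264 - 1*30173) = -374 - (70264 - 30173) = -374 - 1*40091 = -374 - 40091 = -40465)
(D + (-96521 - 1*(-109097))) + 166*(171 + y) = (-40465 + (-96521 - 1*(-109097))) + 166*(171 + 44) = (-40465 + (-96521 + 109097)) + 166*215 = (-40465 + 12576) + 35690 = -27889 + 35690 = 7801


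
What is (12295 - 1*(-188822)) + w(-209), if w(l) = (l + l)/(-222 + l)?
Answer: 86681845/431 ≈ 2.0112e+5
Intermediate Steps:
w(l) = 2*l/(-222 + l) (w(l) = (2*l)/(-222 + l) = 2*l/(-222 + l))
(12295 - 1*(-188822)) + w(-209) = (12295 - 1*(-188822)) + 2*(-209)/(-222 - 209) = (12295 + 188822) + 2*(-209)/(-431) = 201117 + 2*(-209)*(-1/431) = 201117 + 418/431 = 86681845/431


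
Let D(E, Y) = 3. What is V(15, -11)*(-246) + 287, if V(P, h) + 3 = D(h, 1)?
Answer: 287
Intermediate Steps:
V(P, h) = 0 (V(P, h) = -3 + 3 = 0)
V(15, -11)*(-246) + 287 = 0*(-246) + 287 = 0 + 287 = 287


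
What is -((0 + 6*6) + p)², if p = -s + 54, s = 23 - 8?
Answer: -5625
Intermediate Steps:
s = 15
p = 39 (p = -1*15 + 54 = -15 + 54 = 39)
-((0 + 6*6) + p)² = -((0 + 6*6) + 39)² = -((0 + 36) + 39)² = -(36 + 39)² = -1*75² = -1*5625 = -5625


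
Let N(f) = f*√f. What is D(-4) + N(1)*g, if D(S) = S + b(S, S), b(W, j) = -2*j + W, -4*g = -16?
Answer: 4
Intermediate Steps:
g = 4 (g = -¼*(-16) = 4)
b(W, j) = W - 2*j
N(f) = f^(3/2)
D(S) = 0 (D(S) = S + (S - 2*S) = S - S = 0)
D(-4) + N(1)*g = 0 + 1^(3/2)*4 = 0 + 1*4 = 0 + 4 = 4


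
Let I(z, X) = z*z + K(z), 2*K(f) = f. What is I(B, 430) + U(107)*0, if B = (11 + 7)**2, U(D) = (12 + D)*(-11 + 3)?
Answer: 105138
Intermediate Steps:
K(f) = f/2
U(D) = -96 - 8*D (U(D) = (12 + D)*(-8) = -96 - 8*D)
B = 324 (B = 18**2 = 324)
I(z, X) = z**2 + z/2 (I(z, X) = z*z + z/2 = z**2 + z/2)
I(B, 430) + U(107)*0 = 324*(1/2 + 324) + (-96 - 8*107)*0 = 324*(649/2) + (-96 - 856)*0 = 105138 - 952*0 = 105138 + 0 = 105138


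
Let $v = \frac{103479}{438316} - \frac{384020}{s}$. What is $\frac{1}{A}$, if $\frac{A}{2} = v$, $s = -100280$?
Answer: $\frac{549429106}{4467474611} \approx 0.12298$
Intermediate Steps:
$v = \frac{4467474611}{1098858212}$ ($v = \frac{103479}{438316} - \frac{384020}{-100280} = 103479 \cdot \frac{1}{438316} - - \frac{19201}{5014} = \frac{103479}{438316} + \frac{19201}{5014} = \frac{4467474611}{1098858212} \approx 4.0656$)
$A = \frac{4467474611}{549429106}$ ($A = 2 \cdot \frac{4467474611}{1098858212} = \frac{4467474611}{549429106} \approx 8.1311$)
$\frac{1}{A} = \frac{1}{\frac{4467474611}{549429106}} = \frac{549429106}{4467474611}$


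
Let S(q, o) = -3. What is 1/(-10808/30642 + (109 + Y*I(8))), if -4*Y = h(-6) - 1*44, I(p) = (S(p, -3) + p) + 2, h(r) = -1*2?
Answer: 30642/5795851 ≈ 0.0052869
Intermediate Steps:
h(r) = -2
I(p) = -1 + p (I(p) = (-3 + p) + 2 = -1 + p)
Y = 23/2 (Y = -(-2 - 1*44)/4 = -(-2 - 44)/4 = -¼*(-46) = 23/2 ≈ 11.500)
1/(-10808/30642 + (109 + Y*I(8))) = 1/(-10808/30642 + (109 + 23*(-1 + 8)/2)) = 1/(-10808*1/30642 + (109 + (23/2)*7)) = 1/(-5404/15321 + (109 + 161/2)) = 1/(-5404/15321 + 379/2) = 1/(5795851/30642) = 30642/5795851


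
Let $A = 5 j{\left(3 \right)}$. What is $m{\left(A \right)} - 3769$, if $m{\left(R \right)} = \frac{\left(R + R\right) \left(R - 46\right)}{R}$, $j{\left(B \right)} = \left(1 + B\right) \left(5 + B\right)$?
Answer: $-3541$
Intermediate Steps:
$A = 160$ ($A = 5 \left(5 + 3^{2} + 6 \cdot 3\right) = 5 \left(5 + 9 + 18\right) = 5 \cdot 32 = 160$)
$m{\left(R \right)} = -92 + 2 R$ ($m{\left(R \right)} = \frac{2 R \left(-46 + R\right)}{R} = -92 + 2 R$)
$m{\left(A \right)} - 3769 = \left(-92 + 2 \cdot 160\right) - 3769 = \left(-92 + 320\right) - 3769 = 228 - 3769 = -3541$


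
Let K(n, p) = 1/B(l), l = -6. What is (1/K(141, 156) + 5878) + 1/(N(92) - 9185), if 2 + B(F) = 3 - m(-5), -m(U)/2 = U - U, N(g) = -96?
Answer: 54562998/9281 ≈ 5879.0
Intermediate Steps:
m(U) = 0 (m(U) = -2*(U - U) = -2*0 = 0)
B(F) = 1 (B(F) = -2 + (3 - 1*0) = -2 + (3 + 0) = -2 + 3 = 1)
K(n, p) = 1 (K(n, p) = 1/1 = 1)
(1/K(141, 156) + 5878) + 1/(N(92) - 9185) = (1/1 + 5878) + 1/(-96 - 9185) = (1 + 5878) + 1/(-9281) = 5879 - 1/9281 = 54562998/9281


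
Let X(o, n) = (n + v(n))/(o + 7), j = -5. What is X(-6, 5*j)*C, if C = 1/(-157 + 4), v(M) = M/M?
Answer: 8/51 ≈ 0.15686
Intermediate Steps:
v(M) = 1
X(o, n) = (1 + n)/(7 + o) (X(o, n) = (n + 1)/(o + 7) = (1 + n)/(7 + o))
C = -1/153 (C = 1/(-153) = -1/153 ≈ -0.0065359)
X(-6, 5*j)*C = ((1 + 5*(-5))/(7 - 6))*(-1/153) = ((1 - 25)/1)*(-1/153) = (1*(-24))*(-1/153) = -24*(-1/153) = 8/51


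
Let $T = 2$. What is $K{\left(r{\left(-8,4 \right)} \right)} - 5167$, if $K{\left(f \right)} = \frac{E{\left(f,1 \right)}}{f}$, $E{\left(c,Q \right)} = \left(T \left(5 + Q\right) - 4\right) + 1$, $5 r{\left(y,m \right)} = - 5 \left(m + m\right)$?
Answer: $- \frac{41345}{8} \approx -5168.1$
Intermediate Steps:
$r{\left(y,m \right)} = - 2 m$ ($r{\left(y,m \right)} = \frac{\left(-5\right) \left(m + m\right)}{5} = \frac{\left(-5\right) 2 m}{5} = \frac{\left(-10\right) m}{5} = - 2 m$)
$E{\left(c,Q \right)} = 7 + 2 Q$ ($E{\left(c,Q \right)} = \left(2 \left(5 + Q\right) - 4\right) + 1 = \left(\left(10 + 2 Q\right) - 4\right) + 1 = \left(6 + 2 Q\right) + 1 = 7 + 2 Q$)
$K{\left(f \right)} = \frac{9}{f}$ ($K{\left(f \right)} = \frac{7 + 2 \cdot 1}{f} = \frac{7 + 2}{f} = \frac{9}{f}$)
$K{\left(r{\left(-8,4 \right)} \right)} - 5167 = \frac{9}{\left(-2\right) 4} - 5167 = \frac{9}{-8} - 5167 = 9 \left(- \frac{1}{8}\right) - 5167 = - \frac{9}{8} - 5167 = - \frac{41345}{8}$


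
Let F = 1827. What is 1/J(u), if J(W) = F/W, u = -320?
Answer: -320/1827 ≈ -0.17515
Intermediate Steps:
J(W) = 1827/W
1/J(u) = 1/(1827/(-320)) = 1/(1827*(-1/320)) = 1/(-1827/320) = -320/1827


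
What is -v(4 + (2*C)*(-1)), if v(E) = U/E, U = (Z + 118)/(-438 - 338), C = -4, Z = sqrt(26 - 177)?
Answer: 59/4656 + I*sqrt(151)/9312 ≈ 0.012672 + 0.0013196*I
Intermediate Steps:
Z = I*sqrt(151) (Z = sqrt(-151) = I*sqrt(151) ≈ 12.288*I)
U = -59/388 - I*sqrt(151)/776 (U = (I*sqrt(151) + 118)/(-438 - 338) = (118 + I*sqrt(151))/(-776) = (118 + I*sqrt(151))*(-1/776) = -59/388 - I*sqrt(151)/776 ≈ -0.15206 - 0.015835*I)
v(E) = (-59/388 - I*sqrt(151)/776)/E
-v(4 + (2*C)*(-1)) = -(-118 - I*sqrt(151))/(776*(4 + (2*(-4))*(-1))) = -(-118 - I*sqrt(151))/(776*(4 - 8*(-1))) = -(-118 - I*sqrt(151))/(776*(4 + 8)) = -(-118 - I*sqrt(151))/(776*12) = -(-59/4656 - I*sqrt(151)/9312) = 59/4656 + I*sqrt(151)/9312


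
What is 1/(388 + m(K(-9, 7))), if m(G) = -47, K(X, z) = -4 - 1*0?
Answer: 1/341 ≈ 0.0029326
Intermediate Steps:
K(X, z) = -4 (K(X, z) = -4 + 0 = -4)
1/(388 + m(K(-9, 7))) = 1/(388 - 47) = 1/341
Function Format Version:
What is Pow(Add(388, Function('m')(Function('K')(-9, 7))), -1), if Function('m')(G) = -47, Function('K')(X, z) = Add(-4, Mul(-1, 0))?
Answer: Rational(1, 341) ≈ 0.0029326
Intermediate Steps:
Function('K')(X, z) = -4 (Function('K')(X, z) = Add(-4, 0) = -4)
Pow(Add(388, Function('m')(Function('K')(-9, 7))), -1) = Pow(Add(388, -47), -1) = Pow(341, -1) = Rational(1, 341)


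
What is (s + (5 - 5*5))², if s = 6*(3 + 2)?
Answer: 100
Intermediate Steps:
s = 30 (s = 6*5 = 30)
(s + (5 - 5*5))² = (30 + (5 - 5*5))² = (30 + (5 - 25))² = (30 - 20)² = 10² = 100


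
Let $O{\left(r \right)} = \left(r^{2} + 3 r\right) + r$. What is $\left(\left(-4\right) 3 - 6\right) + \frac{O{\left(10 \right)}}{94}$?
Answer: $- \frac{776}{47} \approx -16.511$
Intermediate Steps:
$O{\left(r \right)} = r^{2} + 4 r$
$\left(\left(-4\right) 3 - 6\right) + \frac{O{\left(10 \right)}}{94} = \left(\left(-4\right) 3 - 6\right) + \frac{10 \left(4 + 10\right)}{94} = \left(-12 - 6\right) + \frac{10 \cdot 14}{94} = -18 + \frac{1}{94} \cdot 140 = -18 + \frac{70}{47} = - \frac{776}{47}$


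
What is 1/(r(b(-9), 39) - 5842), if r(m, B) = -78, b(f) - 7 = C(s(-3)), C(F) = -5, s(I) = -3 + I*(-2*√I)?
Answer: -1/5920 ≈ -0.00016892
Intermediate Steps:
s(I) = -3 - 2*I^(3/2)
b(f) = 2 (b(f) = 7 - 5 = 2)
1/(r(b(-9), 39) - 5842) = 1/(-78 - 5842) = 1/(-5920) = -1/5920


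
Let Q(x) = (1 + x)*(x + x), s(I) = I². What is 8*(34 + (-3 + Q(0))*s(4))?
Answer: -112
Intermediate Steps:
Q(x) = 2*x*(1 + x) (Q(x) = (1 + x)*(2*x) = 2*x*(1 + x))
8*(34 + (-3 + Q(0))*s(4)) = 8*(34 + (-3 + 2*0*(1 + 0))*4²) = 8*(34 + (-3 + 2*0*1)*16) = 8*(34 + (-3 + 0)*16) = 8*(34 - 3*16) = 8*(34 - 48) = 8*(-14) = -112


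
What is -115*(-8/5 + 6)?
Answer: -506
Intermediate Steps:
-115*(-8/5 + 6) = -115*22/5 = -506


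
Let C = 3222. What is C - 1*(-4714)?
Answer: 7936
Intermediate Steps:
C - 1*(-4714) = 3222 - 1*(-4714) = 3222 + 4714 = 7936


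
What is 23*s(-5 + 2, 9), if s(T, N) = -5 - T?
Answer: -46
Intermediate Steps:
23*s(-5 + 2, 9) = 23*(-5 - (-5 + 2)) = 23*(-5 - 1*(-3)) = 23*(-5 + 3) = 23*(-2) = -46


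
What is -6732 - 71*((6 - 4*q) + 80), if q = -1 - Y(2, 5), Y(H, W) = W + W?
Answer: -15962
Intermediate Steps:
Y(H, W) = 2*W
q = -11 (q = -1 - 2*5 = -1 - 1*10 = -1 - 10 = -11)
-6732 - 71*((6 - 4*q) + 80) = -6732 - 71*((6 - 4*(-11)) + 80) = -6732 - 71*((6 + 44) + 80) = -6732 - 71*(50 + 80) = -6732 - 71*130 = -6732 - 1*9230 = -6732 - 9230 = -15962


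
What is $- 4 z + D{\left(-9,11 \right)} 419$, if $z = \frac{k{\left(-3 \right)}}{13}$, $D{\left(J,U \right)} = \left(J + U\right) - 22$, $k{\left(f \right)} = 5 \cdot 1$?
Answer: $- \frac{108960}{13} \approx -8381.5$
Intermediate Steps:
$k{\left(f \right)} = 5$
$D{\left(J,U \right)} = -22 + J + U$
$z = \frac{5}{13} \approx 0.38462$
$- 4 z + D{\left(-9,11 \right)} 419 = \left(-4\right) \frac{5}{13} + \left(-22 - 9 + 11\right) 419 = - \frac{20}{13} - 8380 = - \frac{108960}{13}$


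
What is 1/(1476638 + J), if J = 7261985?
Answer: 1/8738623 ≈ 1.1443e-7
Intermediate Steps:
1/(1476638 + J) = 1/(1476638 + 7261985) = 1/8738623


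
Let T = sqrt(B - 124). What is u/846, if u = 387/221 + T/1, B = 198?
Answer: 43/20774 + sqrt(74)/846 ≈ 0.012238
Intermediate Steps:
T = sqrt(74) (T = sqrt(198 - 124) = sqrt(74) ≈ 8.6023)
u = 387/221 + sqrt(74) (u = 387/221 + sqrt(74)/1 = 387*(1/221) + sqrt(74)*1 = 387/221 + sqrt(74) ≈ 10.353)
u/846 = (387/221 + sqrt(74))/846 = (387/221 + sqrt(74))*(1/846) = 43/20774 + sqrt(74)/846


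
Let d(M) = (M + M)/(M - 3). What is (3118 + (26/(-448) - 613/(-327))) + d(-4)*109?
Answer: 237644933/73248 ≈ 3244.4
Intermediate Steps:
d(M) = 2*M/(-3 + M) (d(M) = (2*M)/(-3 + M) = 2*M/(-3 + M))
(3118 + (26/(-448) - 613/(-327))) + d(-4)*109 = (3118 + (26/(-448) - 613/(-327))) + (2*(-4)/(-3 - 4))*109 = (3118 + (26*(-1/448) - 613*(-1/327))) + (2*(-4)/(-7))*109 = (3118 + (-13/224 + 613/327)) + (2*(-4)*(-⅐))*109 = (3118 + 133061/73248) + (8/7)*109 = 228520325/73248 + 872/7 = 237644933/73248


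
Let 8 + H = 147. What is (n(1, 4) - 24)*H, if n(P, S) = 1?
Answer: -3197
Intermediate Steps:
H = 139 (H = -8 + 147 = 139)
(n(1, 4) - 24)*H = (1 - 24)*139 = -23*139 = -3197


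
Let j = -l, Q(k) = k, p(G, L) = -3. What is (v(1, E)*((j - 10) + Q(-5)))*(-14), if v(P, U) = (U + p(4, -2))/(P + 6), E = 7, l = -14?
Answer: 8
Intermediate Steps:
v(P, U) = (-3 + U)/(6 + P) (v(P, U) = (U - 3)/(P + 6) = (-3 + U)/(6 + P))
j = 14 (j = -1*(-14) = 14)
(v(1, E)*((j - 10) + Q(-5)))*(-14) = (((-3 + 7)/(6 + 1))*((14 - 10) - 5))*(-14) = ((4/7)*(4 - 5))*(-14) = (((1/7)*4)*(-1))*(-14) = ((4/7)*(-1))*(-14) = -4/7*(-14) = 8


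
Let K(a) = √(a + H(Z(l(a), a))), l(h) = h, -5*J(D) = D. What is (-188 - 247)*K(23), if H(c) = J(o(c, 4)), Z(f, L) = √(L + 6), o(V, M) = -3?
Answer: -87*√590 ≈ -2113.2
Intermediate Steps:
J(D) = -D/5
Z(f, L) = √(6 + L)
H(c) = ⅗ (H(c) = -⅕*(-3) = ⅗)
K(a) = √(⅗ + a) (K(a) = √(a + ⅗) = √(⅗ + a))
(-188 - 247)*K(23) = (-188 - 247)*(√(15 + 25*23)/5) = -87*√(15 + 575) = -87*√590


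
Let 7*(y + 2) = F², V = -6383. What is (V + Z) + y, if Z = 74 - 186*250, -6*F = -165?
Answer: -1475683/28 ≈ -52703.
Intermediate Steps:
F = 55/2 (F = -⅙*(-165) = 55/2 ≈ 27.500)
y = 2969/28 (y = -2 + (55/2)²/7 = -2 + (⅐)*(3025/4) = -2 + 3025/28 = 2969/28 ≈ 106.04)
Z = -46426 (Z = 74 - 46500 = -46426)
(V + Z) + y = (-6383 - 46426) + 2969/28 = -52809 + 2969/28 = -1475683/28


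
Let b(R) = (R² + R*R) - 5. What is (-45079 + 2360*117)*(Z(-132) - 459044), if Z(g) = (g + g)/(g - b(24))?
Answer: -135648101569492/1279 ≈ -1.0606e+11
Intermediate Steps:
b(R) = -5 + 2*R² (b(R) = (R² + R²) - 5 = 2*R² - 5 = -5 + 2*R²)
Z(g) = 2*g/(-1147 + g) (Z(g) = (g + g)/(g - (-5 + 2*24²)) = (2*g)/(g - (-5 + 2*576)) = (2*g)/(g - (-5 + 1152)) = (2*g)/(g - 1*1147) = (2*g)/(g - 1147) = (2*g)/(-1147 + g) = 2*g/(-1147 + g))
(-45079 + 2360*117)*(Z(-132) - 459044) = (-45079 + 2360*117)*(2*(-132)/(-1147 - 132) - 459044) = (-45079 + 276120)*(2*(-132)/(-1279) - 459044) = 231041*(2*(-132)*(-1/1279) - 459044) = 231041*(264/1279 - 459044) = 231041*(-587117012/1279) = -135648101569492/1279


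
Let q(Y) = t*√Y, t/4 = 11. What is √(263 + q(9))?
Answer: √395 ≈ 19.875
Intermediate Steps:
t = 44 (t = 4*11 = 44)
q(Y) = 44*√Y
√(263 + q(9)) = √(263 + 44*√9) = √(263 + 44*3) = √(263 + 132) = √395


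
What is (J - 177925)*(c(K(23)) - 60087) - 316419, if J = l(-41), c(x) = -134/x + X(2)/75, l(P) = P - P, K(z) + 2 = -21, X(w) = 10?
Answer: 737582588104/69 ≈ 1.0690e+10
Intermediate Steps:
K(z) = -23 (K(z) = -2 - 21 = -23)
l(P) = 0
c(x) = 2/15 - 134/x (c(x) = -134/x + 10/75 = -134/x + 10*(1/75) = -134/x + 2/15 = 2/15 - 134/x)
J = 0
(J - 177925)*(c(K(23)) - 60087) - 316419 = (0 - 177925)*((2/15 - 134/(-23)) - 60087) - 316419 = -177925*((2/15 - 134*(-1/23)) - 60087) - 316419 = -177925*((2/15 + 134/23) - 60087) - 316419 = -177925*(2056/345 - 60087) - 316419 = -177925*(-20727959/345) - 316419 = 737604421015/69 - 316419 = 737582588104/69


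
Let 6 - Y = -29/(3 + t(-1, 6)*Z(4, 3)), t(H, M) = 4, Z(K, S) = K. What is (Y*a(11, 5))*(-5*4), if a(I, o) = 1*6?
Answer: -17160/19 ≈ -903.16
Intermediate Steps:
a(I, o) = 6
Y = 143/19 (Y = 6 - (-29)/(3 + 4*4) = 6 - (-29)/(3 + 16) = 6 - (-29)/19 = 6 - 1*(-29/19) = 6 + 29/19 = 143/19 ≈ 7.5263)
(Y*a(11, 5))*(-5*4) = ((143/19)*6)*(-5*4) = (858/19)*(-20) = -17160/19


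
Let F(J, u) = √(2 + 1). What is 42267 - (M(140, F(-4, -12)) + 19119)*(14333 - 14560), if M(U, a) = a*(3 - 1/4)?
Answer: 4382280 + 2497*√3/4 ≈ 4.3834e+6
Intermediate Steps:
F(J, u) = √3
M(U, a) = 11*a/4 (M(U, a) = a*(3 - 1*¼) = a*(3 - ¼) = a*(11/4) = 11*a/4)
42267 - (M(140, F(-4, -12)) + 19119)*(14333 - 14560) = 42267 - (11*√3/4 + 19119)*(14333 - 14560) = 42267 - (19119 + 11*√3/4)*(-227) = 42267 - (-4340013 - 2497*√3/4) = 42267 + (4340013 + 2497*√3/4) = 4382280 + 2497*√3/4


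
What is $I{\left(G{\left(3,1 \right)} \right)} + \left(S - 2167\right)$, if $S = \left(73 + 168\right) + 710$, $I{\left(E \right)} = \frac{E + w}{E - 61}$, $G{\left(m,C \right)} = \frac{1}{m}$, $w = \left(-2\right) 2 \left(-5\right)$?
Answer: $- \frac{221373}{182} \approx -1216.3$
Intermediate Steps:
$w = 20$ ($w = \left(-4\right) \left(-5\right) = 20$)
$I{\left(E \right)} = \frac{20 + E}{-61 + E}$ ($I{\left(E \right)} = \frac{E + 20}{E - 61} = \frac{20 + E}{-61 + E}$)
$S = 951$ ($S = 241 + 710 = 951$)
$I{\left(G{\left(3,1 \right)} \right)} + \left(S - 2167\right) = \frac{20 + \frac{1}{3}}{-61 + \frac{1}{3}} + \left(951 - 2167\right) = \frac{1}{- \frac{182}{3}} \cdot \frac{61}{3} - 1216 = \left(- \frac{3}{182}\right) \frac{61}{3} - 1216 = - \frac{61}{182} - 1216 = - \frac{221373}{182}$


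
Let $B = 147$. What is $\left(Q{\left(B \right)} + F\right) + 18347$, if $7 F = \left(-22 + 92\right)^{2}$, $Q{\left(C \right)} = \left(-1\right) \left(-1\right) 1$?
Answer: $19048$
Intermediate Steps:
$Q{\left(C \right)} = 1$ ($Q{\left(C \right)} = 1 \cdot 1 = 1$)
$F = 700$ ($F = \frac{\left(-22 + 92\right)^{2}}{7} = \frac{70^{2}}{7} = \frac{1}{7} \cdot 4900 = 700$)
$\left(Q{\left(B \right)} + F\right) + 18347 = \left(1 + 700\right) + 18347 = 701 + 18347 = 19048$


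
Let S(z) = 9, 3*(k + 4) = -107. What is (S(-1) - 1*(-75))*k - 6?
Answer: -3338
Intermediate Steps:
k = -119/3 (k = -4 + (1/3)*(-107) = -4 - 107/3 = -119/3 ≈ -39.667)
(S(-1) - 1*(-75))*k - 6 = (9 - 1*(-75))*(-119/3) - 6 = (9 + 75)*(-119/3) - 6 = 84*(-119/3) - 6 = -3332 - 6 = -3338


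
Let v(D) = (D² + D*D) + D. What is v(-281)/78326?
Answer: 157641/78326 ≈ 2.0126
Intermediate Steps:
v(D) = D + 2*D² (v(D) = (D² + D²) + D = 2*D² + D = D + 2*D²)
v(-281)/78326 = -281*(1 + 2*(-281))/78326 = -281*(1 - 562)*(1/78326) = -281*(-561)*(1/78326) = 157641*(1/78326) = 157641/78326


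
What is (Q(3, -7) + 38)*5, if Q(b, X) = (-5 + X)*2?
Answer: 70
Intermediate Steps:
Q(b, X) = -10 + 2*X
(Q(3, -7) + 38)*5 = ((-10 + 2*(-7)) + 38)*5 = ((-10 - 14) + 38)*5 = (-24 + 38)*5 = 14*5 = 70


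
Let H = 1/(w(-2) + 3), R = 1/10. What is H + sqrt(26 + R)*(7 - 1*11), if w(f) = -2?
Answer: 1 - 6*sqrt(290)/5 ≈ -19.435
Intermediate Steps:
R = 1/10 ≈ 0.10000
H = 1 (H = 1/(-2 + 3) = 1/1 = 1)
H + sqrt(26 + R)*(7 - 1*11) = 1 + sqrt(26 + 1/10)*(7 - 1*11) = 1 + sqrt(261/10)*(7 - 11) = 1 + (3*sqrt(290)/10)*(-4) = 1 - 6*sqrt(290)/5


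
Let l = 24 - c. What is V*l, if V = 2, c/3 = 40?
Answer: -192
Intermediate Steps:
c = 120 (c = 3*40 = 120)
l = -96 (l = 24 - 1*120 = 24 - 120 = -96)
V*l = 2*(-96) = -192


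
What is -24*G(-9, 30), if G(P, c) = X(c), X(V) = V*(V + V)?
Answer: -43200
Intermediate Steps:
X(V) = 2*V² (X(V) = V*(2*V) = 2*V²)
G(P, c) = 2*c²
-24*G(-9, 30) = -48*30² = -48*900 = -24*1800 = -43200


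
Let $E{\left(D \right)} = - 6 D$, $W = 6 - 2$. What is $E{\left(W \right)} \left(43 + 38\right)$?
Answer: $-1944$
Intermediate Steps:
$W = 4$
$E{\left(W \right)} \left(43 + 38\right) = \left(-6\right) 4 \left(43 + 38\right) = \left(-24\right) 81 = -1944$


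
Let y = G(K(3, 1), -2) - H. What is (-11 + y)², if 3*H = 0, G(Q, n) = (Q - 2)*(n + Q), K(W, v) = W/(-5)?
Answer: 11236/625 ≈ 17.978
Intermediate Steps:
K(W, v) = -W/5 (K(W, v) = W*(-⅕) = -W/5)
G(Q, n) = (-2 + Q)*(Q + n)
H = 0 (H = (⅓)*0 = 0)
y = 169/25 (y = ((-⅕*3)² - (-2)*3/5 - 2*(-2) - ⅕*3*(-2)) - 1*0 = ((-⅗)² - 2*(-⅗) + 4 - ⅗*(-2)) + 0 = (9/25 + 6/5 + 4 + 6/5) + 0 = 169/25 + 0 = 169/25 ≈ 6.7600)
(-11 + y)² = (-11 + 169/25)² = (-106/25)² = 11236/625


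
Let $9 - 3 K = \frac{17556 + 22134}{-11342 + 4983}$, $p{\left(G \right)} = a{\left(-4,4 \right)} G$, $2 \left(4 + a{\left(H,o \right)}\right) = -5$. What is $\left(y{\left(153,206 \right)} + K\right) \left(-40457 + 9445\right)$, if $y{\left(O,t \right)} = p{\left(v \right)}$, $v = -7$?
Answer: $- \frac{9974746198}{6359} \approx -1.5686 \cdot 10^{6}$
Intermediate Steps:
$a{\left(H,o \right)} = - \frac{13}{2}$ ($a{\left(H,o \right)} = -4 + \frac{1}{2} \left(-5\right) = -4 - \frac{5}{2} = - \frac{13}{2}$)
$p{\left(G \right)} = - \frac{13 G}{2}$
$y{\left(O,t \right)} = \frac{91}{2}$ ($y{\left(O,t \right)} = \left(- \frac{13}{2}\right) \left(-7\right) = \frac{91}{2}$)
$K = \frac{32307}{6359}$ ($K = 3 - \frac{\left(17556 + 22134\right) \frac{1}{-11342 + 4983}}{3} = 3 - \frac{39690 \frac{1}{-6359}}{3} = 3 - \frac{39690 \left(- \frac{1}{6359}\right)}{3} = 3 - - \frac{13230}{6359} = 3 + \frac{13230}{6359} = \frac{32307}{6359} \approx 5.0805$)
$\left(y{\left(153,206 \right)} + K\right) \left(-40457 + 9445\right) = \left(\frac{91}{2} + \frac{32307}{6359}\right) \left(-40457 + 9445\right) = \frac{643283}{12718} \left(-31012\right) = - \frac{9974746198}{6359}$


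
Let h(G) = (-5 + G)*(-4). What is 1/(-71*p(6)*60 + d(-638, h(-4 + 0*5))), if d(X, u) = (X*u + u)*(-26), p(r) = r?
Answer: 1/570672 ≈ 1.7523e-6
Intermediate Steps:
h(G) = 20 - 4*G
d(X, u) = -26*u - 26*X*u (d(X, u) = (u + X*u)*(-26) = -26*u - 26*X*u)
1/(-71*p(6)*60 + d(-638, h(-4 + 0*5))) = 1/(-71*6*60 - 26*(20 - 4*(-4 + 0*5))*(1 - 638)) = 1/(-426*60 - 26*(20 - 4*(-4 + 0))*(-637)) = 1/(-25560 - 26*(20 - 4*(-4))*(-637)) = 1/(-25560 - 26*(20 + 16)*(-637)) = 1/(-25560 - 26*36*(-637)) = 1/(-25560 + 596232) = 1/570672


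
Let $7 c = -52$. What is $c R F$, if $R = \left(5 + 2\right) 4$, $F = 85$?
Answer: $-17680$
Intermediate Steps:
$R = 28$ ($R = 7 \cdot 4 = 28$)
$c = - \frac{52}{7}$ ($c = \frac{1}{7} \left(-52\right) = - \frac{52}{7} \approx -7.4286$)
$c R F = \left(- \frac{52}{7}\right) 28 \cdot 85 = \left(-208\right) 85 = -17680$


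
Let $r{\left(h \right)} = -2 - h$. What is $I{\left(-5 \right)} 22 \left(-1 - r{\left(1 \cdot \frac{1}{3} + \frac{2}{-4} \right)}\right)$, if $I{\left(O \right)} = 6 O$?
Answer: $-550$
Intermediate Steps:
$I{\left(-5 \right)} 22 \left(-1 - r{\left(1 \cdot \frac{1}{3} + \frac{2}{-4} \right)}\right) = 6 \left(-5\right) 22 \left(-1 - \left(-2 - \left(1 \cdot \frac{1}{3} + \frac{2}{-4}\right)\right)\right) = \left(-30\right) 22 \left(-1 - \left(-2 - \left(1 \cdot \frac{1}{3} + 2 \left(- \frac{1}{4}\right)\right)\right)\right) = - 660 \left(-1 - \left(-2 - \left(\frac{1}{3} - \frac{1}{2}\right)\right)\right) = - 660 \left(-1 - \left(-2 - - \frac{1}{6}\right)\right) = - 660 \left(-1 - \left(-2 + \frac{1}{6}\right)\right) = - 660 \left(-1 - - \frac{11}{6}\right) = - 660 \left(-1 + \frac{11}{6}\right) = \left(-660\right) \frac{5}{6} = -550$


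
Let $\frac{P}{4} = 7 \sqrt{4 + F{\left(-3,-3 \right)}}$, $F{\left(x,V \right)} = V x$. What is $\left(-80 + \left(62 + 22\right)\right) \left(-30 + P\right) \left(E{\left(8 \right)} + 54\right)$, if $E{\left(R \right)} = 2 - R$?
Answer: $-5760 + 5376 \sqrt{13} \approx 13623.0$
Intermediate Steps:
$P = 28 \sqrt{13}$ ($P = 4 \cdot 7 \sqrt{4 - -9} = 4 \cdot 7 \sqrt{4 + 9} = 4 \cdot 7 \sqrt{13} = 28 \sqrt{13} \approx 100.96$)
$\left(-80 + \left(62 + 22\right)\right) \left(-30 + P\right) \left(E{\left(8 \right)} + 54\right) = \left(-80 + \left(62 + 22\right)\right) \left(-30 + 28 \sqrt{13}\right) \left(\left(2 - 8\right) + 54\right) = \left(-80 + 84\right) \left(-30 + 28 \sqrt{13}\right) \left(\left(2 - 8\right) + 54\right) = 4 \left(-30 + 28 \sqrt{13}\right) \left(-6 + 54\right) = 4 \left(-30 + 28 \sqrt{13}\right) 48 = 4 \left(-1440 + 1344 \sqrt{13}\right) = -5760 + 5376 \sqrt{13}$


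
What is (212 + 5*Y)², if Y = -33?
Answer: 2209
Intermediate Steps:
(212 + 5*Y)² = (212 + 5*(-33))² = (212 - 165)² = 47² = 2209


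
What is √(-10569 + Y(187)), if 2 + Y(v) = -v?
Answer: I*√10758 ≈ 103.72*I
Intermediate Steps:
Y(v) = -2 - v
√(-10569 + Y(187)) = √(-10569 + (-2 - 1*187)) = √(-10569 + (-2 - 187)) = √(-10569 - 189) = √(-10758) = I*√10758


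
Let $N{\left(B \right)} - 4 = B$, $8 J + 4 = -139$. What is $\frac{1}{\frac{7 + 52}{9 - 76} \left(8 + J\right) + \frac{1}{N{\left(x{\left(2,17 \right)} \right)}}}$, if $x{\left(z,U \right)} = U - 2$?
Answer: $\frac{10184}{89095} \approx 0.1143$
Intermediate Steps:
$x{\left(z,U \right)} = -2 + U$ ($x{\left(z,U \right)} = U - 2 = -2 + U$)
$J = - \frac{143}{8}$ ($J = - \frac{1}{2} + \frac{1}{8} \left(-139\right) = - \frac{1}{2} - \frac{139}{8} = - \frac{143}{8} \approx -17.875$)
$N{\left(B \right)} = 4 + B$
$\frac{1}{\frac{7 + 52}{9 - 76} \left(8 + J\right) + \frac{1}{N{\left(x{\left(2,17 \right)} \right)}}} = \frac{1}{\frac{7 + 52}{9 - 76} \left(8 - \frac{143}{8}\right) + \frac{1}{4 + \left(-2 + 17\right)}} = \frac{1}{\frac{59}{-67} \left(- \frac{79}{8}\right) + \frac{1}{4 + 15}} = \frac{1}{59 \left(- \frac{1}{67}\right) \left(- \frac{79}{8}\right) + \frac{1}{19}} = \frac{1}{\left(- \frac{59}{67}\right) \left(- \frac{79}{8}\right) + \frac{1}{19}} = \frac{1}{\frac{4661}{536} + \frac{1}{19}} = \frac{1}{\frac{89095}{10184}} = \frac{10184}{89095}$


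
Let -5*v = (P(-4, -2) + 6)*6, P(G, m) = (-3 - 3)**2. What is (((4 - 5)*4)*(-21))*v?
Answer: -21168/5 ≈ -4233.6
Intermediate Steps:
P(G, m) = 36 (P(G, m) = (-6)**2 = 36)
v = -252/5 (v = -(36 + 6)*6/5 = -42*6/5 = -1/5*252 = -252/5 ≈ -50.400)
(((4 - 5)*4)*(-21))*v = (((4 - 5)*4)*(-21))*(-252/5) = (-1*4*(-21))*(-252/5) = -4*(-21)*(-252/5) = 84*(-252/5) = -21168/5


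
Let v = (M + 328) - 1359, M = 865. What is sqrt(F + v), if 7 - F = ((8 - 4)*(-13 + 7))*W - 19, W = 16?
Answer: 2*sqrt(61) ≈ 15.620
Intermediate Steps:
F = 410 (F = 7 - (((8 - 4)*(-13 + 7))*16 - 19) = 7 - ((4*(-6))*16 - 19) = 7 - (-24*16 - 19) = 7 - (-384 - 19) = 7 - 1*(-403) = 7 + 403 = 410)
v = -166 (v = (865 + 328) - 1359 = 1193 - 1359 = -166)
sqrt(F + v) = sqrt(410 - 166) = sqrt(244) = 2*sqrt(61)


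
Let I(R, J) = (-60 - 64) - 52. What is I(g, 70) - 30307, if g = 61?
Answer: -30483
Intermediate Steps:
I(R, J) = -176 (I(R, J) = -124 - 52 = -176)
I(g, 70) - 30307 = -176 - 30307 = -30483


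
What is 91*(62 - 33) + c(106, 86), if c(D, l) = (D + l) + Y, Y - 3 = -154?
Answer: 2680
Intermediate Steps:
Y = -151 (Y = 3 - 154 = -151)
c(D, l) = -151 + D + l (c(D, l) = (D + l) - 151 = -151 + D + l)
91*(62 - 33) + c(106, 86) = 91*(62 - 33) + (-151 + 106 + 86) = 91*29 + 41 = 2639 + 41 = 2680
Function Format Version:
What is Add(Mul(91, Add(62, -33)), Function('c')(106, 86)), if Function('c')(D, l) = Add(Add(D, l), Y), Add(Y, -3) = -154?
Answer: 2680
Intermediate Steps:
Y = -151 (Y = Add(3, -154) = -151)
Function('c')(D, l) = Add(-151, D, l) (Function('c')(D, l) = Add(Add(D, l), -151) = Add(-151, D, l))
Add(Mul(91, Add(62, -33)), Function('c')(106, 86)) = Add(Mul(91, Add(62, -33)), Add(-151, 106, 86)) = Add(Mul(91, 29), 41) = Add(2639, 41) = 2680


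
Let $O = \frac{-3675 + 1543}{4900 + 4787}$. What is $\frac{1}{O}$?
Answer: $- \frac{9687}{2132} \approx -4.5436$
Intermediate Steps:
$O = - \frac{2132}{9687} \approx -0.22009$
$\frac{1}{O} = \frac{1}{- \frac{2132}{9687}} = - \frac{9687}{2132}$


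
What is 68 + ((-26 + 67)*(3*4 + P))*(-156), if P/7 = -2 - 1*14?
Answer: 639668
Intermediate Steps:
P = -112 (P = 7*(-2 - 1*14) = 7*(-2 - 14) = 7*(-16) = -112)
68 + ((-26 + 67)*(3*4 + P))*(-156) = 68 + ((-26 + 67)*(3*4 - 112))*(-156) = 68 + (41*(12 - 112))*(-156) = 68 + (41*(-100))*(-156) = 68 - 4100*(-156) = 68 + 639600 = 639668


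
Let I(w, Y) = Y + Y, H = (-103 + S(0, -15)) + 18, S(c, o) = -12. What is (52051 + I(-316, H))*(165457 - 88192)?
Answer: 4006731105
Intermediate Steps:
H = -97 (H = (-103 - 12) + 18 = -115 + 18 = -97)
I(w, Y) = 2*Y
(52051 + I(-316, H))*(165457 - 88192) = (52051 + 2*(-97))*(165457 - 88192) = (52051 - 194)*77265 = 51857*77265 = 4006731105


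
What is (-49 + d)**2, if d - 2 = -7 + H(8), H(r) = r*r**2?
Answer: 209764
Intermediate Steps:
H(r) = r**3
d = 507 (d = 2 + (-7 + 8**3) = 2 + (-7 + 512) = 2 + 505 = 507)
(-49 + d)**2 = (-49 + 507)**2 = 458**2 = 209764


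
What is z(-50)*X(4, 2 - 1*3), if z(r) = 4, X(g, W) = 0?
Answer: 0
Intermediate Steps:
z(-50)*X(4, 2 - 1*3) = 4*0 = 0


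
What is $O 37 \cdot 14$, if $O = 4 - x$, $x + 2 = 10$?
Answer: $-2072$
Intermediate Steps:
$x = 8$ ($x = -2 + 10 = 8$)
$O = -4$ ($O = 4 - 8 = -4$)
$O 37 \cdot 14 = \left(-4\right) 37 \cdot 14 = \left(-148\right) 14 = -2072$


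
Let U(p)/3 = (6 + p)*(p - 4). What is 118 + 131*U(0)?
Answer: -9314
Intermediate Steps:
U(p) = 3*(-4 + p)*(6 + p) (U(p) = 3*((6 + p)*(p - 4)) = 3*((6 + p)*(-4 + p)) = 3*((-4 + p)*(6 + p)) = 3*(-4 + p)*(6 + p))
118 + 131*U(0) = 118 + 131*(-72 + 3*0² + 6*0) = 118 + 131*(-72 + 3*0 + 0) = 118 + 131*(-72 + 0 + 0) = 118 + 131*(-72) = 118 - 9432 = -9314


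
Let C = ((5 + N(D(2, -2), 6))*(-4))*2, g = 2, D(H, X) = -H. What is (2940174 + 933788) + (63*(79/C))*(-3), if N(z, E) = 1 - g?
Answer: 123981715/32 ≈ 3.8744e+6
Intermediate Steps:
N(z, E) = -1 (N(z, E) = 1 - 1*2 = 1 - 2 = -1)
C = -32 (C = ((5 - 1)*(-4))*2 = (4*(-4))*2 = -16*2 = -32)
(2940174 + 933788) + (63*(79/C))*(-3) = (2940174 + 933788) + (63*(79/(-32)))*(-3) = 3873962 + (63*(79*(-1/32)))*(-3) = 3873962 + (63*(-79/32))*(-3) = 3873962 - 4977/32*(-3) = 3873962 + 14931/32 = 123981715/32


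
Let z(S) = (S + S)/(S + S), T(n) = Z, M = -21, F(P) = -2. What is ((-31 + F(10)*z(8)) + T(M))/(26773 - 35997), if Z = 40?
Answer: -7/9224 ≈ -0.00075889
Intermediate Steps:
T(n) = 40
z(S) = 1 (z(S) = (2*S)/((2*S)) = (2*S)*(1/(2*S)) = 1)
((-31 + F(10)*z(8)) + T(M))/(26773 - 35997) = ((-31 - 2*1) + 40)/(26773 - 35997) = ((-31 - 2) + 40)/(-9224) = (-33 + 40)*(-1/9224) = 7*(-1/9224) = -7/9224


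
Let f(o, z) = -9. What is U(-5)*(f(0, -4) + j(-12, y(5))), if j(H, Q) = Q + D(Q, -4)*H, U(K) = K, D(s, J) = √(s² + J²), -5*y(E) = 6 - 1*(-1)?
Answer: 52 + 12*√449 ≈ 306.28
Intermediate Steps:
y(E) = -7/5 (y(E) = -(6 - 1*(-1))/5 = -(6 + 1)/5 = -⅕*7 = -7/5)
D(s, J) = √(J² + s²)
j(H, Q) = Q + H*√(16 + Q²) (j(H, Q) = Q + √((-4)² + Q²)*H = Q + √(16 + Q²)*H = Q + H*√(16 + Q²))
U(-5)*(f(0, -4) + j(-12, y(5))) = -5*(-9 + (-7/5 - 12*√(16 + (-7/5)²))) = -5*(-9 + (-7/5 - 12*√(16 + 49/25))) = -5*(-9 + (-7/5 - 12*√449/5)) = -5*(-52/5 - 12*√449/5) = 52 + 12*√449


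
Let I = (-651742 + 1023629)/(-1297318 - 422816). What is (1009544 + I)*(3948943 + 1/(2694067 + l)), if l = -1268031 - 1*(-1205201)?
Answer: 1288843649635542386942602/323291444697 ≈ 3.9866e+12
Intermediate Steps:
l = -62830 (l = -1268031 + 1205201 = -62830)
I = -371887/1720134 (I = 371887/(-1720134) = 371887*(-1/1720134) = -371887/1720134 ≈ -0.21620)
(1009544 + I)*(3948943 + 1/(2694067 + l)) = (1009544 - 371887/1720134)*(3948943 + 1/(2694067 - 62830)) = 1736550587009*(3948943 + 1/2631237)/1720134 = (1736550587009/1720134)*(10390604932492/2631237) = 1288843649635542386942602/323291444697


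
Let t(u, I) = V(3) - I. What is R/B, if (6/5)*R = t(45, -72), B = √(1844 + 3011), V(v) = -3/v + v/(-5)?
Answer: 176*√4855/14565 ≈ 0.84197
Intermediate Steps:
V(v) = -3/v - v/5 (V(v) = -3/v + v*(-⅕) = -3/v - v/5)
B = √4855 ≈ 69.678
t(u, I) = -8/5 - I (t(u, I) = (-3/3 - ⅕*3) - I = (-3*⅓ - ⅗) - I = (-1 - ⅗) - I = -8/5 - I)
R = 176/3 (R = 5*(-8/5 - 1*(-72))/6 = 5*(-8/5 + 72)/6 = (⅚)*(352/5) = 176/3 ≈ 58.667)
R/B = 176/(3*(√4855)) = 176*(√4855/4855)/3 = 176*√4855/14565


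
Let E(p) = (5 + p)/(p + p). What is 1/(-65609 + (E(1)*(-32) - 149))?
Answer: -1/65854 ≈ -1.5185e-5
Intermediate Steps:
E(p) = (5 + p)/(2*p) (E(p) = (5 + p)/((2*p)) = (5 + p)*(1/(2*p)) = (5 + p)/(2*p))
1/(-65609 + (E(1)*(-32) - 149)) = 1/(-65609 + (((1/2)*(5 + 1)/1)*(-32) - 149)) = 1/(-65609 + (((1/2)*1*6)*(-32) - 149)) = 1/(-65609 + (3*(-32) - 149)) = 1/(-65609 + (-96 - 149)) = 1/(-65609 - 245) = 1/(-65854) = -1/65854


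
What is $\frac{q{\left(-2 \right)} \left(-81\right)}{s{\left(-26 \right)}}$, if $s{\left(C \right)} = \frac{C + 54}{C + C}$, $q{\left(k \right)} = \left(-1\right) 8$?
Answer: $- \frac{8424}{7} \approx -1203.4$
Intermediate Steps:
$q{\left(k \right)} = -8$
$s{\left(C \right)} = \frac{54 + C}{2 C}$
$\frac{q{\left(-2 \right)} \left(-81\right)}{s{\left(-26 \right)}} = \frac{\left(-8\right) \left(-81\right)}{\frac{1}{2} \frac{1}{-26} \left(54 - 26\right)} = \frac{648}{\frac{1}{2} \left(- \frac{1}{26}\right) 28} = \frac{648}{- \frac{7}{13}} = 648 \left(- \frac{13}{7}\right) = - \frac{8424}{7}$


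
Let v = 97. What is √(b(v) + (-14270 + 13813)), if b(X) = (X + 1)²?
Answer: √9147 ≈ 95.640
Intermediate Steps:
b(X) = (1 + X)²
√(b(v) + (-14270 + 13813)) = √((1 + 97)² + (-14270 + 13813)) = √(98² - 457) = √(9604 - 457) = √9147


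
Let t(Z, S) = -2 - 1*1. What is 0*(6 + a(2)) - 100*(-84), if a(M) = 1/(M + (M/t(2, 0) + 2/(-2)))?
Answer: 8400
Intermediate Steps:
t(Z, S) = -3 (t(Z, S) = -2 - 1 = -3)
a(M) = 1/(-1 + 2*M/3) (a(M) = 1/(M + (M/(-3) + 2/(-2))) = 1/(M + (M*(-1/3) + 2*(-1/2))) = 1/(M + (-M/3 - 1)) = 1/(M + (-1 - M/3)) = 1/(-1 + 2*M/3))
0*(6 + a(2)) - 100*(-84) = 0*(6 + 3/(-3 + 2*2)) - 100*(-84) = 0*(6 + 3/(-3 + 4)) + 8400 = 0*(6 + 3/1) + 8400 = 0*(6 + 3*1) + 8400 = 0*(6 + 3) + 8400 = 0*9 + 8400 = 0 + 8400 = 8400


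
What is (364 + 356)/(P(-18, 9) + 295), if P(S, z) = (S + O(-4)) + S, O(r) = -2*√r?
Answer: 186480/67097 + 2880*I/67097 ≈ 2.7793 + 0.042923*I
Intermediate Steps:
P(S, z) = -4*I + 2*S (P(S, z) = (S - 4*I) + S = -4*I + 2*S)
(364 + 356)/(P(-18, 9) + 295) = (364 + 356)/((-4*I + 2*(-18)) + 295) = 720/((-4*I - 36) + 295) = 720/((-36 - 4*I) + 295) = 720/(259 - 4*I) = 720*((259 + 4*I)/67097) = 720*(259 + 4*I)/67097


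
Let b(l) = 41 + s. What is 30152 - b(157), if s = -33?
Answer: 30144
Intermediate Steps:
b(l) = 8 (b(l) = 41 - 33 = 8)
30152 - b(157) = 30152 - 1*8 = 30152 - 8 = 30144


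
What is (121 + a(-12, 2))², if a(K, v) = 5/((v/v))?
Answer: 15876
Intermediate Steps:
a(K, v) = 5 (a(K, v) = 5/1 = 5*1 = 5)
(121 + a(-12, 2))² = (121 + 5)² = 126² = 15876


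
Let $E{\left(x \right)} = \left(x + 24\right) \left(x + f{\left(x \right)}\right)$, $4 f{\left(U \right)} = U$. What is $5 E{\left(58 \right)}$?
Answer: $29725$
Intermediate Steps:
$f{\left(U \right)} = \frac{U}{4}$
$E{\left(x \right)} = \frac{5 x \left(24 + x\right)}{4}$ ($E{\left(x \right)} = \left(x + 24\right) \left(x + \frac{x}{4}\right) = \left(24 + x\right) \frac{5 x}{4} = \frac{5 x \left(24 + x\right)}{4}$)
$5 E{\left(58 \right)} = 5 \cdot \frac{5}{4} \cdot 58 \left(24 + 58\right) = 5 \cdot \frac{5}{4} \cdot 58 \cdot 82 = 5 \cdot 5945 = 29725$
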